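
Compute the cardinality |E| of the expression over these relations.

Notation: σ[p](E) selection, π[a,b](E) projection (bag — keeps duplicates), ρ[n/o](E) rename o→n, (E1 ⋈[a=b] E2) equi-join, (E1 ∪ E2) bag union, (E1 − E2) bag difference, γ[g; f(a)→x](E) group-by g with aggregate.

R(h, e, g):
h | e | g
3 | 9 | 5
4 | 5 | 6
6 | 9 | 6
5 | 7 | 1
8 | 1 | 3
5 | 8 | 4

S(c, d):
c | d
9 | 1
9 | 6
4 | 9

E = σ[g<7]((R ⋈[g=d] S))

Per-node cardinality:
  R → 6
  S → 3
  (R ⋈[g=d] S) → 3
  σ[g<7]((R ⋈[g=d] S)) → 3

|E| = 3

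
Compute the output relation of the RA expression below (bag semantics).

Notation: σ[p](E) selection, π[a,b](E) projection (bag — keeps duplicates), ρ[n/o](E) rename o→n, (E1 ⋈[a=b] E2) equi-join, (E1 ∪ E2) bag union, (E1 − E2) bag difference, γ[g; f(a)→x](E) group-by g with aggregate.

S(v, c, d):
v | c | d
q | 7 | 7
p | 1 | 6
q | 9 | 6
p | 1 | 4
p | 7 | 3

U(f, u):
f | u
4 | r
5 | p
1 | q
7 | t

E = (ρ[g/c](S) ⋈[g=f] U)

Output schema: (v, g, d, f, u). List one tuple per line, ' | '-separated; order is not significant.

Per-node cardinality:
  S → 5
  ρ[g/c](S) → 5
  U → 4
  (ρ[g/c](S) ⋈[g=f] U) → 4

== RESULT ==
v | g | d | f | u
p | 1 | 4 | 1 | q
p | 1 | 6 | 1 | q
p | 7 | 3 | 7 | t
q | 7 | 7 | 7 | t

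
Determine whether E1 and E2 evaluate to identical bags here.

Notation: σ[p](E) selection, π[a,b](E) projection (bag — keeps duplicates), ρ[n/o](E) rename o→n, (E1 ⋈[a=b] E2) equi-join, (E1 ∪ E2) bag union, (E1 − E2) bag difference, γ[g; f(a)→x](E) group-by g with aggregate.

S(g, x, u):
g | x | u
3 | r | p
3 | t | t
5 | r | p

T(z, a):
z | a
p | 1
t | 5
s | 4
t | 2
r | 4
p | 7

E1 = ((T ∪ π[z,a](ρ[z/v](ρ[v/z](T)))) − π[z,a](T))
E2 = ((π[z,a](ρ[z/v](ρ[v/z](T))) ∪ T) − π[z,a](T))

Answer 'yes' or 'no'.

E1 per-node cardinality:
  T → 6
  T → 6
  ρ[v/z](T) → 6
  ρ[z/v](ρ[v/z](T)) → 6
  π[z,a](ρ[z/v](ρ[v/z](T))) → 6
  (T ∪ π[z,a](ρ[z/v](ρ[v/z](T)))) → 12
  T → 6
  π[z,a](T) → 6
  ((T ∪ π[z,a](ρ[z/v](ρ[v/z](T)))) − π[z,a](T)) → 6
E2 per-node cardinality:
  T → 6
  ρ[v/z](T) → 6
  ρ[z/v](ρ[v/z](T)) → 6
  π[z,a](ρ[z/v](ρ[v/z](T))) → 6
  T → 6
  (π[z,a](ρ[z/v](ρ[v/z](T))) ∪ T) → 12
  T → 6
  π[z,a](T) → 6
  ((π[z,a](ρ[z/v](ρ[v/z](T))) ∪ T) − π[z,a](T)) → 6

E1 and E2 produce the same multiset:
z | a
p | 1
p | 7
r | 4
s | 4
t | 2
t | 5

yes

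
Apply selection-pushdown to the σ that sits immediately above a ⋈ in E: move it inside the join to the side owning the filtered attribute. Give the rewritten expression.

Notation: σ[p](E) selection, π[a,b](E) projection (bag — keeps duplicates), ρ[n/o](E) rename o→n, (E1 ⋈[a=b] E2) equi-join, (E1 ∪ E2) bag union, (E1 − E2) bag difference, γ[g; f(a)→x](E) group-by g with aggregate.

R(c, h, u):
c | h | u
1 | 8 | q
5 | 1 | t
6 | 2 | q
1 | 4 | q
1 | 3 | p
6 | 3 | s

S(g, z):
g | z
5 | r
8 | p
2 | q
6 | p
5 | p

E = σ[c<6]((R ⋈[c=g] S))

σ filters on c, owned by the left side.
E' = (σ[c<6](R) ⋈[c=g] S)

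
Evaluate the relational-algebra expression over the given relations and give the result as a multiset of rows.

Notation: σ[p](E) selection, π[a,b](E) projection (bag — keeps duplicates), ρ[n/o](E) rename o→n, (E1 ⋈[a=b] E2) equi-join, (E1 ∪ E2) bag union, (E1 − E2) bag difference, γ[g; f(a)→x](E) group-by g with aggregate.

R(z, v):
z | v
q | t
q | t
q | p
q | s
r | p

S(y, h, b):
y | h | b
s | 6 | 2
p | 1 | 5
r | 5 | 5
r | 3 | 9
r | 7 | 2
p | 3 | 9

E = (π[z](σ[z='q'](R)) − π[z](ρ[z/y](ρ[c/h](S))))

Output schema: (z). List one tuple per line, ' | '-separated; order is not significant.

Subexpression sizes:
  R → 5
  σ[z='q'](R) → 4
  π[z](σ[z='q'](R)) → 4
  S → 6
  ρ[c/h](S) → 6
  ρ[z/y](ρ[c/h](S)) → 6
  π[z](ρ[z/y](ρ[c/h](S))) → 6
  (π[z](σ[z='q'](R)) − π[z](ρ[z/y](ρ[c/h](S)))) → 4

== RESULT ==
z
q
q
q
q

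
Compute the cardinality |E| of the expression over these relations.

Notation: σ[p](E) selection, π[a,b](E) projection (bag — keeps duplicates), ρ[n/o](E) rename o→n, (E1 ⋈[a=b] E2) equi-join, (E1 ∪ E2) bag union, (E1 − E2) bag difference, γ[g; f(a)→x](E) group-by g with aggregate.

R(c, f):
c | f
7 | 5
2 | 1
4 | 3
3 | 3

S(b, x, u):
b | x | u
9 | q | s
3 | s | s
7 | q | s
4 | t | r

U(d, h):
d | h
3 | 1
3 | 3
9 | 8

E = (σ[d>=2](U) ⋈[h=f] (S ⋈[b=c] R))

Row counts bottom-up:
  U → 3
  σ[d>=2](U) → 3
  S → 4
  R → 4
  (S ⋈[b=c] R) → 3
  (σ[d>=2](U) ⋈[h=f] (S ⋈[b=c] R)) → 2

|E| = 2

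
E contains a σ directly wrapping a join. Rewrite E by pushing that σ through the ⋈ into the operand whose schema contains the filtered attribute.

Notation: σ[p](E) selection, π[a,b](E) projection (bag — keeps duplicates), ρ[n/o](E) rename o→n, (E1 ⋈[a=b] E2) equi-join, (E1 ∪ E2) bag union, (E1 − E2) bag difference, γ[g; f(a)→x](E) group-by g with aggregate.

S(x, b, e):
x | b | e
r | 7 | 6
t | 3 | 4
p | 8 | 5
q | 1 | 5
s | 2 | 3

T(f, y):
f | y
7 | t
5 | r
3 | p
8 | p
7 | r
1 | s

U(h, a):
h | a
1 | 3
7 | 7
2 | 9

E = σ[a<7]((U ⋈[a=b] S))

σ filters on a, owned by the left side.
E' = (σ[a<7](U) ⋈[a=b] S)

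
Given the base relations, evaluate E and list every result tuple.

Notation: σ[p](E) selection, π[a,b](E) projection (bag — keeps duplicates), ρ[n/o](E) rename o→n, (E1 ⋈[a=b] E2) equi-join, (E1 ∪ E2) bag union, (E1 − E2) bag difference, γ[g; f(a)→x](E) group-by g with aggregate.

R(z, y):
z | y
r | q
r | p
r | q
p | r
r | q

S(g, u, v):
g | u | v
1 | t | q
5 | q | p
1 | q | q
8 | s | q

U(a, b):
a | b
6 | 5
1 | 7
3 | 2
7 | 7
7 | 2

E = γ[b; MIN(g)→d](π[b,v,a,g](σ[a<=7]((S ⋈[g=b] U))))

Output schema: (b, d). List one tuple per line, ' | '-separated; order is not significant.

Per-node cardinality:
  S → 4
  U → 5
  (S ⋈[g=b] U) → 1
  σ[a<=7]((S ⋈[g=b] U)) → 1
  π[b,v,a,g](σ[a<=7]((S ⋈[g=b] U))) → 1
  γ[b; MIN(g)→d](π[b,v,a,g](σ[a<=7]((S ⋈[g=b] U)))) → 1

== RESULT ==
b | d
5 | 5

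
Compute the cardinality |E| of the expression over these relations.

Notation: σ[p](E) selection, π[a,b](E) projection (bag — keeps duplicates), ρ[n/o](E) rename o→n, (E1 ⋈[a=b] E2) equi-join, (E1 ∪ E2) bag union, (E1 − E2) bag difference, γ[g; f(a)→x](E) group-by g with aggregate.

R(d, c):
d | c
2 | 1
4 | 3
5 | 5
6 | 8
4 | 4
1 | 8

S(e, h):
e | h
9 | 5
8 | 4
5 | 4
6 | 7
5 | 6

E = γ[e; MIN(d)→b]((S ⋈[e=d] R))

Row counts bottom-up:
  S → 5
  R → 6
  (S ⋈[e=d] R) → 3
  γ[e; MIN(d)→b]((S ⋈[e=d] R)) → 2

|E| = 2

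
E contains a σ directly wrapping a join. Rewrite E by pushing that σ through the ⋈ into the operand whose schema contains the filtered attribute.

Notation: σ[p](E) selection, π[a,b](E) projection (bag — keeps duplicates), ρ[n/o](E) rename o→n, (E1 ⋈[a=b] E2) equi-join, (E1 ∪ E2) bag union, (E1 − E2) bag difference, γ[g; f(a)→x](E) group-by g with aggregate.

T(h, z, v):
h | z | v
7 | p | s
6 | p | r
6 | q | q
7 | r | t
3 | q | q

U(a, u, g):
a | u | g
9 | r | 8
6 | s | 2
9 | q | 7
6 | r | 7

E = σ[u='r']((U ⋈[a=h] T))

σ filters on u, owned by the left side.
E' = (σ[u='r'](U) ⋈[a=h] T)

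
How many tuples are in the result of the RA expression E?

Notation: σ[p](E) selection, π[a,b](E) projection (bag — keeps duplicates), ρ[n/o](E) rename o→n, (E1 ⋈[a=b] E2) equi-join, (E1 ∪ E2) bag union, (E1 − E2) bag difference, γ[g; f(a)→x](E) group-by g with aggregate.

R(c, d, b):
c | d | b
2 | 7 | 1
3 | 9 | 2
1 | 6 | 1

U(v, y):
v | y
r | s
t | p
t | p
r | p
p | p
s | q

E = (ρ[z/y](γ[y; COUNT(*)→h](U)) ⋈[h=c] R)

Subexpression sizes:
  U → 6
  γ[y; COUNT(*)→h](U) → 3
  ρ[z/y](γ[y; COUNT(*)→h](U)) → 3
  R → 3
  (ρ[z/y](γ[y; COUNT(*)→h](U)) ⋈[h=c] R) → 2

|E| = 2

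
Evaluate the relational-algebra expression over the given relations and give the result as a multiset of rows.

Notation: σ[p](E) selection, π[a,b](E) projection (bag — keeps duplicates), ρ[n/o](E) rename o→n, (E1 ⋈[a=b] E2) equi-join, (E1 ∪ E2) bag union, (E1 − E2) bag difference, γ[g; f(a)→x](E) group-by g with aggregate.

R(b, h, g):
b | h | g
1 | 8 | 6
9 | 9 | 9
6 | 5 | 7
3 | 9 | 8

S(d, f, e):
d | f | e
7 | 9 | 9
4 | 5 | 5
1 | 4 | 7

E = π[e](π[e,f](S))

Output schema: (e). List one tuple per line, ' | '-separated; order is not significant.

Stepwise |·|:
  S → 3
  π[e,f](S) → 3
  π[e](π[e,f](S)) → 3

== RESULT ==
e
5
7
9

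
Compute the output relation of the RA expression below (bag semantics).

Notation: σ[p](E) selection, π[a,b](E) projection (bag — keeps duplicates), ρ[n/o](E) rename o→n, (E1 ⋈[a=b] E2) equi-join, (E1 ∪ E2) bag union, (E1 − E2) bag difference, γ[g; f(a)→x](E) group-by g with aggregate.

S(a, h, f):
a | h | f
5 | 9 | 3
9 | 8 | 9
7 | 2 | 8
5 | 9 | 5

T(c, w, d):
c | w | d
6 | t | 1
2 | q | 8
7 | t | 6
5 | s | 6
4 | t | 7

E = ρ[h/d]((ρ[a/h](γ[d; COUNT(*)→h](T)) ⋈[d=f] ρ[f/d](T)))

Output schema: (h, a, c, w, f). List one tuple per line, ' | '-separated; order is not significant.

Per-node cardinality:
  T → 5
  γ[d; COUNT(*)→h](T) → 4
  ρ[a/h](γ[d; COUNT(*)→h](T)) → 4
  T → 5
  ρ[f/d](T) → 5
  (ρ[a/h](γ[d; COUNT(*)→h](T)) ⋈[d=f] ρ[f/d](T)) → 5
  ρ[h/d]((ρ[a/h](γ[d; COUNT(*)→h](T)) ⋈[d=f] ρ[f/d](T))) → 5

== RESULT ==
h | a | c | w | f
1 | 1 | 6 | t | 1
6 | 2 | 5 | s | 6
6 | 2 | 7 | t | 6
7 | 1 | 4 | t | 7
8 | 1 | 2 | q | 8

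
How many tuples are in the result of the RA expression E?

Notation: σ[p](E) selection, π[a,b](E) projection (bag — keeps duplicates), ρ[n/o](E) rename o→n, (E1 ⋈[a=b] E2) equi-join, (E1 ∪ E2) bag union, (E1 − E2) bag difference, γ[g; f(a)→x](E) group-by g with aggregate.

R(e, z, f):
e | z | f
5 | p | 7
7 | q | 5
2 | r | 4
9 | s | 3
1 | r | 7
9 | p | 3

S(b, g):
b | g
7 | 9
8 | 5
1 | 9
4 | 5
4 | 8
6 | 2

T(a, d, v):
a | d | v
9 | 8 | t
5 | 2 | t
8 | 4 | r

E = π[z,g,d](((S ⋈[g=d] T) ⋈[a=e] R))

Stepwise |·|:
  S → 6
  T → 3
  (S ⋈[g=d] T) → 2
  R → 6
  ((S ⋈[g=d] T) ⋈[a=e] R) → 3
  π[z,g,d](((S ⋈[g=d] T) ⋈[a=e] R)) → 3

|E| = 3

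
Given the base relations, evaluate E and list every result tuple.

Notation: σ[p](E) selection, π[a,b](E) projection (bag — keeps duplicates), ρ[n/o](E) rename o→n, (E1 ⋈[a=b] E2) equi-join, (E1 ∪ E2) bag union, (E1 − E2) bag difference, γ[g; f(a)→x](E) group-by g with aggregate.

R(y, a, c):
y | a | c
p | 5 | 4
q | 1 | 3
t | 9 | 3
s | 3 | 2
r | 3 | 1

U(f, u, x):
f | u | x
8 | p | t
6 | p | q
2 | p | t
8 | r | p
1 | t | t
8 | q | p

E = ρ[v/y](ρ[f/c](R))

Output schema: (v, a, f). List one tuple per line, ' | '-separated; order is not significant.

Stepwise |·|:
  R → 5
  ρ[f/c](R) → 5
  ρ[v/y](ρ[f/c](R)) → 5

== RESULT ==
v | a | f
p | 5 | 4
q | 1 | 3
r | 3 | 1
s | 3 | 2
t | 9 | 3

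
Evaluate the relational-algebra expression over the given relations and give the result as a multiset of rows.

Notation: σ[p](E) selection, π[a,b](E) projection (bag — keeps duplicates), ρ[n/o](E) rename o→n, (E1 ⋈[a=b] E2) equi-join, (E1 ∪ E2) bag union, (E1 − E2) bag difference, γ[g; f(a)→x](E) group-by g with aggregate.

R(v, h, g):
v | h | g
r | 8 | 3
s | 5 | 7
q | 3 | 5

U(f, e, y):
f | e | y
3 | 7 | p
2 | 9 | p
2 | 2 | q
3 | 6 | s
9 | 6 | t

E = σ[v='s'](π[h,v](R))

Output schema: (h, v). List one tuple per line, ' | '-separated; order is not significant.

Stepwise |·|:
  R → 3
  π[h,v](R) → 3
  σ[v='s'](π[h,v](R)) → 1

== RESULT ==
h | v
5 | s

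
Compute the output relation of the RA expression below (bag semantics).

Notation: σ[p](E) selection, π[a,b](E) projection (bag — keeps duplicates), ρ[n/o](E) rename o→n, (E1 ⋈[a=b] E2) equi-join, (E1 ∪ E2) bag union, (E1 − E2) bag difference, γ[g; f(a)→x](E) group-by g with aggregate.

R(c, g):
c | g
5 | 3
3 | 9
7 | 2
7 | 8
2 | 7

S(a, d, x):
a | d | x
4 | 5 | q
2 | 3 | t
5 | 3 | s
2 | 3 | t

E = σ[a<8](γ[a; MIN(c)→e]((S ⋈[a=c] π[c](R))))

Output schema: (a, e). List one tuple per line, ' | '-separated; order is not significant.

Stepwise |·|:
  S → 4
  R → 5
  π[c](R) → 5
  (S ⋈[a=c] π[c](R)) → 3
  γ[a; MIN(c)→e]((S ⋈[a=c] π[c](R))) → 2
  σ[a<8](γ[a; MIN(c)→e]((S ⋈[a=c] π[c](R)))) → 2

== RESULT ==
a | e
2 | 2
5 | 5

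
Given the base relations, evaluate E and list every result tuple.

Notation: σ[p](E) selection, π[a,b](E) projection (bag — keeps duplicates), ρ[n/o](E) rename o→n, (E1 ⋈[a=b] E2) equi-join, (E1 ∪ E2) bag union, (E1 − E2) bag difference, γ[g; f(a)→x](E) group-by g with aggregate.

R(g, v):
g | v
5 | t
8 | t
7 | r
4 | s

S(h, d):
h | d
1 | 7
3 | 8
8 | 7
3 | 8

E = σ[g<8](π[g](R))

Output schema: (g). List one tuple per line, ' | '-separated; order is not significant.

Stepwise |·|:
  R → 4
  π[g](R) → 4
  σ[g<8](π[g](R)) → 3

== RESULT ==
g
4
5
7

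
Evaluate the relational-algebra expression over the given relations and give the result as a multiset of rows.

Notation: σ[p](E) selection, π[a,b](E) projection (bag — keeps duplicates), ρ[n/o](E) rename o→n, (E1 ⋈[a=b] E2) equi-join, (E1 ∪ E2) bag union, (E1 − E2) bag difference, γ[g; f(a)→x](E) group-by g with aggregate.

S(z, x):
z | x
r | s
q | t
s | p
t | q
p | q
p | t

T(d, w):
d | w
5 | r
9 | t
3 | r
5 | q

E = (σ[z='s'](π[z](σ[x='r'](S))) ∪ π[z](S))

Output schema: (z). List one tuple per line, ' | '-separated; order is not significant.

Stepwise |·|:
  S → 6
  σ[x='r'](S) → 0
  π[z](σ[x='r'](S)) → 0
  σ[z='s'](π[z](σ[x='r'](S))) → 0
  S → 6
  π[z](S) → 6
  (σ[z='s'](π[z](σ[x='r'](S))) ∪ π[z](S)) → 6

== RESULT ==
z
p
p
q
r
s
t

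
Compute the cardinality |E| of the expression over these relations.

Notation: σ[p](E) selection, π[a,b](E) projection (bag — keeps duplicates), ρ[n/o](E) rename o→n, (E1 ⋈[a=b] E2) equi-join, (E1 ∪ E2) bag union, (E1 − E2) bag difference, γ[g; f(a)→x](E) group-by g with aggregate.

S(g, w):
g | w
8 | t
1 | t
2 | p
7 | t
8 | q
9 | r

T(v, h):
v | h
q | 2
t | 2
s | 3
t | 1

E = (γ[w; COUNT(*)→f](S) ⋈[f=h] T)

Stepwise |·|:
  S → 6
  γ[w; COUNT(*)→f](S) → 4
  T → 4
  (γ[w; COUNT(*)→f](S) ⋈[f=h] T) → 4

|E| = 4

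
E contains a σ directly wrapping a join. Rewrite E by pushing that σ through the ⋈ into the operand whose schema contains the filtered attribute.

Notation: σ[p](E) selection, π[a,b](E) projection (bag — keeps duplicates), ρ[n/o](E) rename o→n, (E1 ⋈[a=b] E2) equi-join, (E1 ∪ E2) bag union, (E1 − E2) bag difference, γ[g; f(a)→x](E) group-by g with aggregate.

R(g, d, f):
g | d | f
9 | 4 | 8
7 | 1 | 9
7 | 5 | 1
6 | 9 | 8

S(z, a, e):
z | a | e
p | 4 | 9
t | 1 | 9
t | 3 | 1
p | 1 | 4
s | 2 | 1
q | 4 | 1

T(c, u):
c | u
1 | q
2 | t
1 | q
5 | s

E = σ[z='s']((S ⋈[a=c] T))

σ filters on z, owned by the left side.
E' = (σ[z='s'](S) ⋈[a=c] T)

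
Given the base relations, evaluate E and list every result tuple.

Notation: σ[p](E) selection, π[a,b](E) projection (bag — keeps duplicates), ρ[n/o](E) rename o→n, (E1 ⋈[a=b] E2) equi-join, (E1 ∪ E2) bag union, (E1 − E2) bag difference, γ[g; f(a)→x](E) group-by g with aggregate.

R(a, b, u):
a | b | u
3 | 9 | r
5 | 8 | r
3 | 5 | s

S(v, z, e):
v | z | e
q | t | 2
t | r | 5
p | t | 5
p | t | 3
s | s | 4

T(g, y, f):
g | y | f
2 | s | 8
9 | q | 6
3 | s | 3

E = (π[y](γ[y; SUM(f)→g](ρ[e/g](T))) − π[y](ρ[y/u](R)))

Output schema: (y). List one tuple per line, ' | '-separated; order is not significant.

Per-node cardinality:
  T → 3
  ρ[e/g](T) → 3
  γ[y; SUM(f)→g](ρ[e/g](T)) → 2
  π[y](γ[y; SUM(f)→g](ρ[e/g](T))) → 2
  R → 3
  ρ[y/u](R) → 3
  π[y](ρ[y/u](R)) → 3
  (π[y](γ[y; SUM(f)→g](ρ[e/g](T))) − π[y](ρ[y/u](R))) → 1

== RESULT ==
y
q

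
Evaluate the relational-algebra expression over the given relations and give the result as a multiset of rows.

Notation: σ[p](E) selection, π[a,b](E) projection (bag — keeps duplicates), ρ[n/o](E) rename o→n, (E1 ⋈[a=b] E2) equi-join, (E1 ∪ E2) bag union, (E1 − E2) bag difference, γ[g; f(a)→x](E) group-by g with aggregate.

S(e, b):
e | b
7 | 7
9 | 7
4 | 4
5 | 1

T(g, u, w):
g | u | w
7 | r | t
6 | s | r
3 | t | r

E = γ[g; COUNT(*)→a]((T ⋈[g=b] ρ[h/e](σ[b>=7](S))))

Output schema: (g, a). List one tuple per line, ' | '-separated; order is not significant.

Row counts bottom-up:
  T → 3
  S → 4
  σ[b>=7](S) → 2
  ρ[h/e](σ[b>=7](S)) → 2
  (T ⋈[g=b] ρ[h/e](σ[b>=7](S))) → 2
  γ[g; COUNT(*)→a]((T ⋈[g=b] ρ[h/e](σ[b>=7](S)))) → 1

== RESULT ==
g | a
7 | 2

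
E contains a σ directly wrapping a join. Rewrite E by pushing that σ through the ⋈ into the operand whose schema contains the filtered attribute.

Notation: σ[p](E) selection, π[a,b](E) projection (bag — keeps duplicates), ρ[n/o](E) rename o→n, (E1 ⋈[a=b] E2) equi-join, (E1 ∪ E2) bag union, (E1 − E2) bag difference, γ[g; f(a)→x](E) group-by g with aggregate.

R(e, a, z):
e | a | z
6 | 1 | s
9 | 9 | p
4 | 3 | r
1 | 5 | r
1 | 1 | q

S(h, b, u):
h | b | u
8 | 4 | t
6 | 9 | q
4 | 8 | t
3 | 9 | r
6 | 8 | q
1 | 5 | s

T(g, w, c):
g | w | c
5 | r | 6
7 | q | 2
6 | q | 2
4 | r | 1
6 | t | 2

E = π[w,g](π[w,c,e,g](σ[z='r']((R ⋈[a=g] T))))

σ filters on z, owned by the left side.
E' = π[w,g](π[w,c,e,g]((σ[z='r'](R) ⋈[a=g] T)))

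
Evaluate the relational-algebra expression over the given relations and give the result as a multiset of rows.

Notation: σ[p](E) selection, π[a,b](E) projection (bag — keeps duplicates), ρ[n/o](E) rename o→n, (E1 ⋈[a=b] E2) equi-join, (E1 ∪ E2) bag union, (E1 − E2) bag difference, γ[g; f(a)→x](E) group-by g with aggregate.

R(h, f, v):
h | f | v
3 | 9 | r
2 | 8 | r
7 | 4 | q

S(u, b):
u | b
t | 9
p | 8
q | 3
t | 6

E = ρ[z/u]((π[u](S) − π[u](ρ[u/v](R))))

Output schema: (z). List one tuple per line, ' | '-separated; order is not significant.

Row counts bottom-up:
  S → 4
  π[u](S) → 4
  R → 3
  ρ[u/v](R) → 3
  π[u](ρ[u/v](R)) → 3
  (π[u](S) − π[u](ρ[u/v](R))) → 3
  ρ[z/u]((π[u](S) − π[u](ρ[u/v](R)))) → 3

== RESULT ==
z
p
t
t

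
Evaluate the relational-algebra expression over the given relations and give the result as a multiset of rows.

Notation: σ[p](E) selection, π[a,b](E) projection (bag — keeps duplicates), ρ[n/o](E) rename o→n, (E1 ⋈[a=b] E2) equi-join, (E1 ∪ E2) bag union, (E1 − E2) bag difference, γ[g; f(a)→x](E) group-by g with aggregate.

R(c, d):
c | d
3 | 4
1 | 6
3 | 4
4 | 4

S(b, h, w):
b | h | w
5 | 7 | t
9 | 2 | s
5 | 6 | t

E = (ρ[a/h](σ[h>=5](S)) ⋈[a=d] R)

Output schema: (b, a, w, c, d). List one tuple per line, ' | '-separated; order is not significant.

Subexpression sizes:
  S → 3
  σ[h>=5](S) → 2
  ρ[a/h](σ[h>=5](S)) → 2
  R → 4
  (ρ[a/h](σ[h>=5](S)) ⋈[a=d] R) → 1

== RESULT ==
b | a | w | c | d
5 | 6 | t | 1 | 6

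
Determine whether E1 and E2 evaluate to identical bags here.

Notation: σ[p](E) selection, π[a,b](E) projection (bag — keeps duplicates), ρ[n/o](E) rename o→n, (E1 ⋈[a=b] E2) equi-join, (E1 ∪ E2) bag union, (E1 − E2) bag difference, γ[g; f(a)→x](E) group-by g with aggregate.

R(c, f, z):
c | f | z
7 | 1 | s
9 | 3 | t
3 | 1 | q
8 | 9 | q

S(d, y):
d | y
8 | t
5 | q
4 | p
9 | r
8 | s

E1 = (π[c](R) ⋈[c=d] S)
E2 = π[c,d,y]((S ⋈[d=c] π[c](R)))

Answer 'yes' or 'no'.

E1 subexpression sizes:
  R → 4
  π[c](R) → 4
  S → 5
  (π[c](R) ⋈[c=d] S) → 3
E2 subexpression sizes:
  S → 5
  R → 4
  π[c](R) → 4
  (S ⋈[d=c] π[c](R)) → 3
  π[c,d,y]((S ⋈[d=c] π[c](R))) → 3

E1 and E2 produce the same multiset:
c | d | y
8 | 8 | s
8 | 8 | t
9 | 9 | r

yes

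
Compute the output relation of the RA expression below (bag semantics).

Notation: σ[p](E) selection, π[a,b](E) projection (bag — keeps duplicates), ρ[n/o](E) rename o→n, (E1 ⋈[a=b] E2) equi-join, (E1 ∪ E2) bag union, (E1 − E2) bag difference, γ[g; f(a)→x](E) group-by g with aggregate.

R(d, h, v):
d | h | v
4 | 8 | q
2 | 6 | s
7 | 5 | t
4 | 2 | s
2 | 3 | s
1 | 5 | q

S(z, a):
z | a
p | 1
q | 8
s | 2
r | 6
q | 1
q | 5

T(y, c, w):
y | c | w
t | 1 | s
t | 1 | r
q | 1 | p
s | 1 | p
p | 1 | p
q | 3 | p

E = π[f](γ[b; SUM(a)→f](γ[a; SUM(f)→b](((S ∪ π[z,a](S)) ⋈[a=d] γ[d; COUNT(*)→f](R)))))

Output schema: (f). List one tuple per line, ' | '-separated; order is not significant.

Stepwise |·|:
  S → 6
  S → 6
  π[z,a](S) → 6
  (S ∪ π[z,a](S)) → 12
  R → 6
  γ[d; COUNT(*)→f](R) → 4
  ((S ∪ π[z,a](S)) ⋈[a=d] γ[d; COUNT(*)→f](R)) → 6
  γ[a; SUM(f)→b](((S ∪ π[z,a](S)) ⋈[a=d] γ[d; COUNT(*)→f](R))) → 2
  γ[b; SUM(a)→f](γ[a; SUM(f)→b](((S ∪ π[z,a](S)) ⋈[a=d] γ[d; COUNT(*)→f](R)))) → 1
  π[f](γ[b; SUM(a)→f](γ[a; SUM(f)→b](((S ∪ π[z,a](S)) ⋈[a=d] γ[d; COUNT(*)→f](R))))) → 1

== RESULT ==
f
3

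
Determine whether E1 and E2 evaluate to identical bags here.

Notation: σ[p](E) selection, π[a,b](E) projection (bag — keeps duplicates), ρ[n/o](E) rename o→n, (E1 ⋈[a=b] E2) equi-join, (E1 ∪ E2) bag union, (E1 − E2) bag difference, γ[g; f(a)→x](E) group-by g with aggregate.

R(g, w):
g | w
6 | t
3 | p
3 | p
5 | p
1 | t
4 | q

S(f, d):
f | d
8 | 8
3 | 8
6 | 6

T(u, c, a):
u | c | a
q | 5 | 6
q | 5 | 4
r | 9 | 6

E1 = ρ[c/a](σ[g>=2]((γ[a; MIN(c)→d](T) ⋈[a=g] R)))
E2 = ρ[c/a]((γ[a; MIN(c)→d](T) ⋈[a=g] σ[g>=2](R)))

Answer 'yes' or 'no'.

E1 row counts bottom-up:
  T → 3
  γ[a; MIN(c)→d](T) → 2
  R → 6
  (γ[a; MIN(c)→d](T) ⋈[a=g] R) → 2
  σ[g>=2]((γ[a; MIN(c)→d](T) ⋈[a=g] R)) → 2
  ρ[c/a](σ[g>=2]((γ[a; MIN(c)→d](T) ⋈[a=g] R))) → 2
E2 row counts bottom-up:
  T → 3
  γ[a; MIN(c)→d](T) → 2
  R → 6
  σ[g>=2](R) → 5
  (γ[a; MIN(c)→d](T) ⋈[a=g] σ[g>=2](R)) → 2
  ρ[c/a]((γ[a; MIN(c)→d](T) ⋈[a=g] σ[g>=2](R))) → 2

E1 and E2 produce the same multiset:
c | d | g | w
4 | 5 | 4 | q
6 | 5 | 6 | t

yes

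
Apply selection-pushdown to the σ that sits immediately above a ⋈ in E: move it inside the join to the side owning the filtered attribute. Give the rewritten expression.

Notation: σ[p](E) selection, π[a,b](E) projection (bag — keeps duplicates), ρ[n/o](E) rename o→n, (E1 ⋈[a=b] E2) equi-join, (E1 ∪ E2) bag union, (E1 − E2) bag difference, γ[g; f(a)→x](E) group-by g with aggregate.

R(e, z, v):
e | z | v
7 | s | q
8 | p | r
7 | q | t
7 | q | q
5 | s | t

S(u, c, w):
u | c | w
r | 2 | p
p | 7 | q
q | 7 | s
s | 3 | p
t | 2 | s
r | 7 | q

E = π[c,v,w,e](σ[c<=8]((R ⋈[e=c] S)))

σ filters on c, owned by the right side.
E' = π[c,v,w,e]((R ⋈[e=c] σ[c<=8](S)))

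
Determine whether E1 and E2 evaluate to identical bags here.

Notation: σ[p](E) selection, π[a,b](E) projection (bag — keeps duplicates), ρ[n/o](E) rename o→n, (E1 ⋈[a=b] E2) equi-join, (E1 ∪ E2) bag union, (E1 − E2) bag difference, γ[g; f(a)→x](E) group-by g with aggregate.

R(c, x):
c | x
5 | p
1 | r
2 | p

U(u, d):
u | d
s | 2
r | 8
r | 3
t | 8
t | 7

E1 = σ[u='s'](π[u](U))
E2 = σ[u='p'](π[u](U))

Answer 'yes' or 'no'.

E1 per-node cardinality:
  U → 5
  π[u](U) → 5
  σ[u='s'](π[u](U)) → 1
E2 per-node cardinality:
  U → 5
  π[u](U) → 5
  σ[u='p'](π[u](U)) → 0

E1 result:
u
s
E2 result:
u
(0 rows)
Witness: ('s',) appears 1× in E1 but 0× in E2.

no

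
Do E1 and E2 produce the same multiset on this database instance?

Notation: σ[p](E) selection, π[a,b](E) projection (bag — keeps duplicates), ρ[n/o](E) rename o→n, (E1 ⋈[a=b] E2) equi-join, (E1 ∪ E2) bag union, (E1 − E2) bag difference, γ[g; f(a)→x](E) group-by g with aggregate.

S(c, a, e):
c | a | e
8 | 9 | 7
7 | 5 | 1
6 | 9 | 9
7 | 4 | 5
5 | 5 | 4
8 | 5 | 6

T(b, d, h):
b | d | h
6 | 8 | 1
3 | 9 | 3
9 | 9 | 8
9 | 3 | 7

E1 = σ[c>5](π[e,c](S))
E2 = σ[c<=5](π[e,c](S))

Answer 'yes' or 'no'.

E1 stepwise |·|:
  S → 6
  π[e,c](S) → 6
  σ[c>5](π[e,c](S)) → 5
E2 stepwise |·|:
  S → 6
  π[e,c](S) → 6
  σ[c<=5](π[e,c](S)) → 1

E1 result:
e | c
1 | 7
5 | 7
6 | 8
7 | 8
9 | 6
E2 result:
e | c
4 | 5
Witness: (9, 6) appears 1× in E1 but 0× in E2.

no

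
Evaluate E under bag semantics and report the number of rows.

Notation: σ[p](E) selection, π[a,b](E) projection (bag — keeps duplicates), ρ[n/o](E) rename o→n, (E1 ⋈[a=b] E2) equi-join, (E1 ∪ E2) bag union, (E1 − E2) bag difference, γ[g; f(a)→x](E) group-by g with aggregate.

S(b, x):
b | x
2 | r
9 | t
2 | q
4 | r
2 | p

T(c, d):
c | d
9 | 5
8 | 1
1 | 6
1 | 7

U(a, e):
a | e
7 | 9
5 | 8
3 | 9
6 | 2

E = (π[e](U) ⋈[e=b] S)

Row counts bottom-up:
  U → 4
  π[e](U) → 4
  S → 5
  (π[e](U) ⋈[e=b] S) → 5

|E| = 5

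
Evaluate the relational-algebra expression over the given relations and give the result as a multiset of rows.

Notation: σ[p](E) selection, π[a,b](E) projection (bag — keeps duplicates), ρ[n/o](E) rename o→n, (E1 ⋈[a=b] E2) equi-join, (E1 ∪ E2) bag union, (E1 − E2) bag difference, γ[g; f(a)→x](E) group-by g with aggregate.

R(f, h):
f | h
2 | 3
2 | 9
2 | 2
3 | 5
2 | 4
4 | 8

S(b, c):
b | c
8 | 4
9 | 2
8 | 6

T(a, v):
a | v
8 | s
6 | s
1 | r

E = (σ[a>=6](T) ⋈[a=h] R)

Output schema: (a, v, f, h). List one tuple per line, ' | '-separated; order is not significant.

Subexpression sizes:
  T → 3
  σ[a>=6](T) → 2
  R → 6
  (σ[a>=6](T) ⋈[a=h] R) → 1

== RESULT ==
a | v | f | h
8 | s | 4 | 8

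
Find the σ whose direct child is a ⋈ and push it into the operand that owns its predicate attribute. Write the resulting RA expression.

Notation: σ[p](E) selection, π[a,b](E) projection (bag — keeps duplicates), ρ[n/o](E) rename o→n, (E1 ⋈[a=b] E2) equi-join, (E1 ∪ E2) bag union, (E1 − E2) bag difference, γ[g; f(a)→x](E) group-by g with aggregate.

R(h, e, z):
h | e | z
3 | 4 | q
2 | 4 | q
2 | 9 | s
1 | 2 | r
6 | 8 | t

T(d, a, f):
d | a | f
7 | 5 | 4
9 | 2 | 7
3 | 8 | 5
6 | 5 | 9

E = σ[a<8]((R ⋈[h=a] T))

σ filters on a, owned by the right side.
E' = (R ⋈[h=a] σ[a<8](T))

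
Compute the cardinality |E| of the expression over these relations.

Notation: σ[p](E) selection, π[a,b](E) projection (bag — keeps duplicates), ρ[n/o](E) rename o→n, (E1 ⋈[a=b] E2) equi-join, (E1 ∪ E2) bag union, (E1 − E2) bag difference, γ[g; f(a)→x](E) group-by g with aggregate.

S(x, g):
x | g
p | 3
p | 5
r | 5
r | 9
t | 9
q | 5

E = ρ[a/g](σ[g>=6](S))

Subexpression sizes:
  S → 6
  σ[g>=6](S) → 2
  ρ[a/g](σ[g>=6](S)) → 2

|E| = 2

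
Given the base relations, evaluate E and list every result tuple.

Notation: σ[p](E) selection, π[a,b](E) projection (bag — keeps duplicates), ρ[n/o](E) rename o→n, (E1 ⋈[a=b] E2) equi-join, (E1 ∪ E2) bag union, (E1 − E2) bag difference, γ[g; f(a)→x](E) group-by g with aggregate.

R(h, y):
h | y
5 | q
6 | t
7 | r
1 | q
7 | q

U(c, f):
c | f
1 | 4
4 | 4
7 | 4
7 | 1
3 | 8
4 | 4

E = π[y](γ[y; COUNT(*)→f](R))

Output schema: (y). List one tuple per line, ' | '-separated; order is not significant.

Per-node cardinality:
  R → 5
  γ[y; COUNT(*)→f](R) → 3
  π[y](γ[y; COUNT(*)→f](R)) → 3

== RESULT ==
y
q
r
t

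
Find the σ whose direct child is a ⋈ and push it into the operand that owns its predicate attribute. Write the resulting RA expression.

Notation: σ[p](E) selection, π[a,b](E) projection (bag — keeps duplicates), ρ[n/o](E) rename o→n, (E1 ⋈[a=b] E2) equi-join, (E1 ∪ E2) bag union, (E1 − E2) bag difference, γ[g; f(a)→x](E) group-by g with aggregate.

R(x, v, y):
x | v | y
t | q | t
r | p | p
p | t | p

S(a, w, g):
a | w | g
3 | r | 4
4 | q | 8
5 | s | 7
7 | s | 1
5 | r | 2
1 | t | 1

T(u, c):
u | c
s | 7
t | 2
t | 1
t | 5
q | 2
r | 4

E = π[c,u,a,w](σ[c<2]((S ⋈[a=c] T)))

σ filters on c, owned by the right side.
E' = π[c,u,a,w]((S ⋈[a=c] σ[c<2](T)))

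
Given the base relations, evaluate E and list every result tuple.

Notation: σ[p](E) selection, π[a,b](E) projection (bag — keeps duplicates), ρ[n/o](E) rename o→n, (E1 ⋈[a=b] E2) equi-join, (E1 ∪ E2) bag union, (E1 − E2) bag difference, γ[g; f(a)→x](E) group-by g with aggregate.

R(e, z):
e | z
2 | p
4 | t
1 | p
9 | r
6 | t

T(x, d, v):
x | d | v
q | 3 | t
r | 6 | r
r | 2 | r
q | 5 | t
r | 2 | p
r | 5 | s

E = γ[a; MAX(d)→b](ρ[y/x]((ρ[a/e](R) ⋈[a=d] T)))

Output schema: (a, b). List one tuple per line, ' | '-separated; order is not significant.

Row counts bottom-up:
  R → 5
  ρ[a/e](R) → 5
  T → 6
  (ρ[a/e](R) ⋈[a=d] T) → 3
  ρ[y/x]((ρ[a/e](R) ⋈[a=d] T)) → 3
  γ[a; MAX(d)→b](ρ[y/x]((ρ[a/e](R) ⋈[a=d] T))) → 2

== RESULT ==
a | b
2 | 2
6 | 6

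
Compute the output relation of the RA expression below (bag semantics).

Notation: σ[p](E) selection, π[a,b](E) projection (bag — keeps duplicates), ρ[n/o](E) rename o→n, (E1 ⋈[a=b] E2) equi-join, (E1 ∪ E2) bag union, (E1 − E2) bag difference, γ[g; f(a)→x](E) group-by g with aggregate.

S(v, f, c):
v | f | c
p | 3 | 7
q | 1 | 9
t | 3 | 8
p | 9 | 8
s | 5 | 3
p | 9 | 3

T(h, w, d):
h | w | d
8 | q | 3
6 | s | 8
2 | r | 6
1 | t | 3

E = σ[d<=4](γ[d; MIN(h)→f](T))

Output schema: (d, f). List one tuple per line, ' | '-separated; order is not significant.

Stepwise |·|:
  T → 4
  γ[d; MIN(h)→f](T) → 3
  σ[d<=4](γ[d; MIN(h)→f](T)) → 1

== RESULT ==
d | f
3 | 1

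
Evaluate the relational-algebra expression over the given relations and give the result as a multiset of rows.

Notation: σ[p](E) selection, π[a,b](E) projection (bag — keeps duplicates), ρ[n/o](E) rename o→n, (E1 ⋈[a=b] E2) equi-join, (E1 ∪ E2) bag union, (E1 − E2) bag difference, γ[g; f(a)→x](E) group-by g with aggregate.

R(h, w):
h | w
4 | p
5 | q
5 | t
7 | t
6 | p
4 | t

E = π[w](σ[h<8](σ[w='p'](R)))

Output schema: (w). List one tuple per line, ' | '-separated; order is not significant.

Stepwise |·|:
  R → 6
  σ[w='p'](R) → 2
  σ[h<8](σ[w='p'](R)) → 2
  π[w](σ[h<8](σ[w='p'](R))) → 2

== RESULT ==
w
p
p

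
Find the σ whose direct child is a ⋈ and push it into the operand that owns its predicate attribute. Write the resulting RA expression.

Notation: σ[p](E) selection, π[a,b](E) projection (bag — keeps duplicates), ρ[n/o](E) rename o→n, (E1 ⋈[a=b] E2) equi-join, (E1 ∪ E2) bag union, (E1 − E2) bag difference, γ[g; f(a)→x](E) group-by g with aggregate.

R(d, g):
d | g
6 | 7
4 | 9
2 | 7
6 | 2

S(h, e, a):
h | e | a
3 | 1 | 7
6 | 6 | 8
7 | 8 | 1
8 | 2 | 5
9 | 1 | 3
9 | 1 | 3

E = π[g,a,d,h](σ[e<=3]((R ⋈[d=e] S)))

σ filters on e, owned by the right side.
E' = π[g,a,d,h]((R ⋈[d=e] σ[e<=3](S)))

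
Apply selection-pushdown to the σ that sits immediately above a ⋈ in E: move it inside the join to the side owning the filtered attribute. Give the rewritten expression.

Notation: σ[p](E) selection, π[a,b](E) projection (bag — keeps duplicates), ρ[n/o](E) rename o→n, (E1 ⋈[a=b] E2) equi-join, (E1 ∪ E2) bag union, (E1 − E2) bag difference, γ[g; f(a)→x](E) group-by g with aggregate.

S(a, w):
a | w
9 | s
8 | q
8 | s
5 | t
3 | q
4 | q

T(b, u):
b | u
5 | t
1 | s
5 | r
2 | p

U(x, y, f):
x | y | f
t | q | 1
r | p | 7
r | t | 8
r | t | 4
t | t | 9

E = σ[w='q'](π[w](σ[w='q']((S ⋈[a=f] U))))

σ filters on w, owned by the left side.
E' = σ[w='q'](π[w]((σ[w='q'](S) ⋈[a=f] U)))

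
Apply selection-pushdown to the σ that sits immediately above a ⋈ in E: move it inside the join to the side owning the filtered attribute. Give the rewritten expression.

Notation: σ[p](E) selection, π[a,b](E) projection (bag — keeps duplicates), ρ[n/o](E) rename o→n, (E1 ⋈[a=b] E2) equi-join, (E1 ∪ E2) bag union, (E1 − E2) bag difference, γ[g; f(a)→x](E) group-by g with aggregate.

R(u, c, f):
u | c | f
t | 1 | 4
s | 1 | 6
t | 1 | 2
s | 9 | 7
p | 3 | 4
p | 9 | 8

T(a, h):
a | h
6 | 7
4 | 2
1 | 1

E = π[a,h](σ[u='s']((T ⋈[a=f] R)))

σ filters on u, owned by the right side.
E' = π[a,h]((T ⋈[a=f] σ[u='s'](R)))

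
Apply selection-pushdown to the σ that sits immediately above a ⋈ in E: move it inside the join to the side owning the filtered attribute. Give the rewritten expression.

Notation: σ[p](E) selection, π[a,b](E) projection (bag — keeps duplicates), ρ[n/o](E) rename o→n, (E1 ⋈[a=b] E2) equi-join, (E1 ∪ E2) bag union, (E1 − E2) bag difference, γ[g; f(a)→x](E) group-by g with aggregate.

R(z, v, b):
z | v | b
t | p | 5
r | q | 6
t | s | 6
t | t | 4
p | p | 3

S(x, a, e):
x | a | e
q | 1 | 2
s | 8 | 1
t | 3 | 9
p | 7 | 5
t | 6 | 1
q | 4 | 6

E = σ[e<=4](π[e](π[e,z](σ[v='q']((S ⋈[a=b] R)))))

σ filters on v, owned by the right side.
E' = σ[e<=4](π[e](π[e,z]((S ⋈[a=b] σ[v='q'](R)))))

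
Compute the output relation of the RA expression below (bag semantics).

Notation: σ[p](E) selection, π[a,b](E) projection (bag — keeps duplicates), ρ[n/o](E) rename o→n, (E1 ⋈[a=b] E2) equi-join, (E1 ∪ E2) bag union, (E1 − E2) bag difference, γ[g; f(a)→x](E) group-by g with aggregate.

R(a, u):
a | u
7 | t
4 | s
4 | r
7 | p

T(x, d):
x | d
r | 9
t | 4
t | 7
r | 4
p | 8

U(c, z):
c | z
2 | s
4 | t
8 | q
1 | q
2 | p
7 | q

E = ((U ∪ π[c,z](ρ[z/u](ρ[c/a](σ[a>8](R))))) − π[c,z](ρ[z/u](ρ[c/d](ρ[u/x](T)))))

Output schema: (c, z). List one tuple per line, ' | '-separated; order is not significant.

Stepwise |·|:
  U → 6
  R → 4
  σ[a>8](R) → 0
  ρ[c/a](σ[a>8](R)) → 0
  ρ[z/u](ρ[c/a](σ[a>8](R))) → 0
  π[c,z](ρ[z/u](ρ[c/a](σ[a>8](R)))) → 0
  (U ∪ π[c,z](ρ[z/u](ρ[c/a](σ[a>8](R))))) → 6
  T → 5
  ρ[u/x](T) → 5
  ρ[c/d](ρ[u/x](T)) → 5
  ρ[z/u](ρ[c/d](ρ[u/x](T))) → 5
  π[c,z](ρ[z/u](ρ[c/d](ρ[u/x](T)))) → 5
  ((U ∪ π[c,z](ρ[z/u](ρ[c/a](σ[a>8](R))))) − π[c,z](ρ[z/u](ρ[c/d](ρ[u/x](T))))) → 5

== RESULT ==
c | z
1 | q
2 | p
2 | s
7 | q
8 | q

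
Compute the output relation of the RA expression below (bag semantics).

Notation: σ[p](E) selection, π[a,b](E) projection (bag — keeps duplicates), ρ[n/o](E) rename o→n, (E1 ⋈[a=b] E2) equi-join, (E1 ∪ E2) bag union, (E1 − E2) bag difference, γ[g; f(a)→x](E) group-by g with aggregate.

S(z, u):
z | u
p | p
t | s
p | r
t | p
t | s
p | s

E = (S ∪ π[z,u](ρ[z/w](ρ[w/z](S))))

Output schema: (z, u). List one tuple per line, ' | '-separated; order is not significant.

Per-node cardinality:
  S → 6
  S → 6
  ρ[w/z](S) → 6
  ρ[z/w](ρ[w/z](S)) → 6
  π[z,u](ρ[z/w](ρ[w/z](S))) → 6
  (S ∪ π[z,u](ρ[z/w](ρ[w/z](S)))) → 12

== RESULT ==
z | u
p | p
p | p
p | r
p | r
p | s
p | s
t | p
t | p
t | s
t | s
t | s
t | s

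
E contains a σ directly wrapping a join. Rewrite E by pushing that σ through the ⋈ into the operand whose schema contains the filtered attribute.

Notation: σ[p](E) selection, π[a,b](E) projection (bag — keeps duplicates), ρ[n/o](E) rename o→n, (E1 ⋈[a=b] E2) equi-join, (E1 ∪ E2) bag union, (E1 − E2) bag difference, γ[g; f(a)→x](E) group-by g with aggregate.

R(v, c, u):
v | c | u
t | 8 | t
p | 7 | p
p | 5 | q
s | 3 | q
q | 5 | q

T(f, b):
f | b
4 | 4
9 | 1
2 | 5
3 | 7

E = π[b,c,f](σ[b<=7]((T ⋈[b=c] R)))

σ filters on b, owned by the left side.
E' = π[b,c,f]((σ[b<=7](T) ⋈[b=c] R))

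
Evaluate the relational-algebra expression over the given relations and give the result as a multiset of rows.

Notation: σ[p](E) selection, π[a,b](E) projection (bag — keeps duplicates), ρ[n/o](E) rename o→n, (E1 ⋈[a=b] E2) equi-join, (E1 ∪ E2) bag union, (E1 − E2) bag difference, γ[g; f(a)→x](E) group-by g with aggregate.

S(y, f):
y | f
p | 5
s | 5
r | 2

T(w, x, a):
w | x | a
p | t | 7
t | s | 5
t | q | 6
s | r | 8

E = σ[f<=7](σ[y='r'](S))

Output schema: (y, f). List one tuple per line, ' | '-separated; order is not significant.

Per-node cardinality:
  S → 3
  σ[y='r'](S) → 1
  σ[f<=7](σ[y='r'](S)) → 1

== RESULT ==
y | f
r | 2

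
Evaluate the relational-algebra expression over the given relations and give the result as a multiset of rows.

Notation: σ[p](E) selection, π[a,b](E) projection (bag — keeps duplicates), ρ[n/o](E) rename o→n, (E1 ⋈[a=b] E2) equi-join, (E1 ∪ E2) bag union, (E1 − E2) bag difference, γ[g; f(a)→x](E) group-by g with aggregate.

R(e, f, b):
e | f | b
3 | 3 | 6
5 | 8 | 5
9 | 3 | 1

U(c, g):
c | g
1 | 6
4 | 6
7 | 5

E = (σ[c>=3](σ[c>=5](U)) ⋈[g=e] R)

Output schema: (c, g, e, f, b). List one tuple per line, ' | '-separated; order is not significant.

Stepwise |·|:
  U → 3
  σ[c>=5](U) → 1
  σ[c>=3](σ[c>=5](U)) → 1
  R → 3
  (σ[c>=3](σ[c>=5](U)) ⋈[g=e] R) → 1

== RESULT ==
c | g | e | f | b
7 | 5 | 5 | 8 | 5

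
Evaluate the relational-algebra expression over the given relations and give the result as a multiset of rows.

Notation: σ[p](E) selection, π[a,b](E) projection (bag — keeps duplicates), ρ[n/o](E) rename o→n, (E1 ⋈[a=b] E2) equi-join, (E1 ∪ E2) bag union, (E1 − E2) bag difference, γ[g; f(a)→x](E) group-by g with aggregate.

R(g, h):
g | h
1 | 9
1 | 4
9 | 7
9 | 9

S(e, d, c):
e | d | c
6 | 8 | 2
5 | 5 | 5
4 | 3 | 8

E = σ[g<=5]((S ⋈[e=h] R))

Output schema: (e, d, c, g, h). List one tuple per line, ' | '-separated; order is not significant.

Per-node cardinality:
  S → 3
  R → 4
  (S ⋈[e=h] R) → 1
  σ[g<=5]((S ⋈[e=h] R)) → 1

== RESULT ==
e | d | c | g | h
4 | 3 | 8 | 1 | 4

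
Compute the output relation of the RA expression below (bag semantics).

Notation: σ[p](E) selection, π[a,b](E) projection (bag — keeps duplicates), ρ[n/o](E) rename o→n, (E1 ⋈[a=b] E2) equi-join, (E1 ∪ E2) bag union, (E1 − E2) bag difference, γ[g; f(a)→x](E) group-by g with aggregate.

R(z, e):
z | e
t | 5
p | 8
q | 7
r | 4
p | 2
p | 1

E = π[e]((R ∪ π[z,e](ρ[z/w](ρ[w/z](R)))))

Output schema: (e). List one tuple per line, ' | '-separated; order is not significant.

Per-node cardinality:
  R → 6
  R → 6
  ρ[w/z](R) → 6
  ρ[z/w](ρ[w/z](R)) → 6
  π[z,e](ρ[z/w](ρ[w/z](R))) → 6
  (R ∪ π[z,e](ρ[z/w](ρ[w/z](R)))) → 12
  π[e]((R ∪ π[z,e](ρ[z/w](ρ[w/z](R))))) → 12

== RESULT ==
e
1
1
2
2
4
4
5
5
7
7
8
8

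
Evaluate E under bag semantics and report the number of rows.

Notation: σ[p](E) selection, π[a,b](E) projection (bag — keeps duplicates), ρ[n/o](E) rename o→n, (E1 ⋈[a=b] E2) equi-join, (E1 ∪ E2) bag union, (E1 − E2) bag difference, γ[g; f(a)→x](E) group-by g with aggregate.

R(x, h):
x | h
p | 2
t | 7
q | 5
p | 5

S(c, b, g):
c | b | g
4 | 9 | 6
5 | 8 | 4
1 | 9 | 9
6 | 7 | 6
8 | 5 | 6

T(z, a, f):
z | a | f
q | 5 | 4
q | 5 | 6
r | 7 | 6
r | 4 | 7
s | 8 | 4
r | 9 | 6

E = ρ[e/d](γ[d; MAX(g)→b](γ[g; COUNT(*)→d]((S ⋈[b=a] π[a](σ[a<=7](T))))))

Row counts bottom-up:
  S → 5
  T → 6
  σ[a<=7](T) → 4
  π[a](σ[a<=7](T)) → 4
  (S ⋈[b=a] π[a](σ[a<=7](T))) → 3
  γ[g; COUNT(*)→d]((S ⋈[b=a] π[a](σ[a<=7](T)))) → 1
  γ[d; MAX(g)→b](γ[g; COUNT(*)→d]((S ⋈[b=a] π[a](σ[a<=7](T))))) → 1
  ρ[e/d](γ[d; MAX(g)→b](γ[g; COUNT(*)→d]((S ⋈[b=a] π[a](σ[a<=7](T)))))) → 1

|E| = 1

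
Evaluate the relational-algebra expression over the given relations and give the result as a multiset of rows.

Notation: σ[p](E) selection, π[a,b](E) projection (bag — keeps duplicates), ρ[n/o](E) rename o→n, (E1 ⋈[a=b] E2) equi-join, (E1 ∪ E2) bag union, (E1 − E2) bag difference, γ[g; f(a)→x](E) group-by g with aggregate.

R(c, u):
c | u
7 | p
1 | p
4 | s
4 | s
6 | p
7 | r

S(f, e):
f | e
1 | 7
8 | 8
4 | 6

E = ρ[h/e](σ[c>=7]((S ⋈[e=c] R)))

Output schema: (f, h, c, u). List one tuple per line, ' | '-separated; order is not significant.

Subexpression sizes:
  S → 3
  R → 6
  (S ⋈[e=c] R) → 3
  σ[c>=7]((S ⋈[e=c] R)) → 2
  ρ[h/e](σ[c>=7]((S ⋈[e=c] R))) → 2

== RESULT ==
f | h | c | u
1 | 7 | 7 | p
1 | 7 | 7 | r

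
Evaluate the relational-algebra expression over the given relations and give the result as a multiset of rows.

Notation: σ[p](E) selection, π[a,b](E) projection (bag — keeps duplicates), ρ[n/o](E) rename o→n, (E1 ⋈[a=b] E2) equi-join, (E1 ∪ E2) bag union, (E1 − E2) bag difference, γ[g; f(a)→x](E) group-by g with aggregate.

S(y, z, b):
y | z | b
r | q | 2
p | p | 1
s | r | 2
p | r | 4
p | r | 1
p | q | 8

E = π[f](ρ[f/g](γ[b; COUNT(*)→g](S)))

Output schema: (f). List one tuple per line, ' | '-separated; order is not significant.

Stepwise |·|:
  S → 6
  γ[b; COUNT(*)→g](S) → 4
  ρ[f/g](γ[b; COUNT(*)→g](S)) → 4
  π[f](ρ[f/g](γ[b; COUNT(*)→g](S))) → 4

== RESULT ==
f
1
1
2
2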